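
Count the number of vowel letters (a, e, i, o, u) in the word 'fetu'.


Scanning each character of 'fetu':
  Position 1: 'f' -> consonant (running count: 0)
  Position 2: 'e' -> vowel (running count: 1)
  Position 3: 't' -> consonant (running count: 1)
  Position 4: 'u' -> vowel (running count: 2)
Total vowels: 2

2


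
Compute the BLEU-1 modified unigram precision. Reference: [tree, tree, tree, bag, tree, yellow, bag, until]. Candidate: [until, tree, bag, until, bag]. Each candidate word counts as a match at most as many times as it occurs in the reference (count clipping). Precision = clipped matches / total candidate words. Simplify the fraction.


Reference word counts: {'bag': 2, 'tree': 4, 'until': 1, 'yellow': 1}
Checking each candidate word (with clipping):
  'until' -> in reference (ref count 1, used 1/1) -> match (matches: 1)
  'tree' -> in reference (ref count 4, used 1/4) -> match (matches: 2)
  'bag' -> in reference (ref count 2, used 1/2) -> match (matches: 3)
  'until' -> ref count 1 already used up (1/1) -> clipped, no match (matches: 3)
  'bag' -> in reference (ref count 2, used 2/2) -> match (matches: 4)
Clipped matches: 4, Candidate length: 5
Precision = 4/5

4/5


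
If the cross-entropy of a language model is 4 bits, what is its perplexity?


Perplexity formula: PP = 2^H
H = 4
PP = 2^4
Steps: 2^1 = 2, 2^2 = 4, 2^3 = 8, 2^4 = 16
PP = 16

16


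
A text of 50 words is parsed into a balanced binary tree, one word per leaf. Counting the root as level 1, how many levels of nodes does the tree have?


In a balanced binary tree with n leaves the deepest leaf is ceil(log2(n)) edges below the root,
so counting node levels inclusive of root and leaves gives ceil(log2(n)) + 1 levels.
log2(50) = 5.6439
ceil(5.6439) = 6
levels = 6 + 1 = 7

7


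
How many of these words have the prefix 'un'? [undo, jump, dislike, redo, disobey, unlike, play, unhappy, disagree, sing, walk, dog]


Checking each word for prefix 'un':
  'undo' -> YES, starts with 'un' (count: 1)
  'jump' -> no (count: 1)
  'dislike' -> no (count: 1)
  'redo' -> no (count: 1)
  'disobey' -> no (count: 1)
  'unlike' -> YES, starts with 'un' (count: 2)
  'play' -> no (count: 2)
  'unhappy' -> YES, starts with 'un' (count: 3)
  'disagree' -> no (count: 3)
  'sing' -> no (count: 3)
  'walk' -> no (count: 3)
  'dog' -> no (count: 3)
Total with prefix 'un': 3

3


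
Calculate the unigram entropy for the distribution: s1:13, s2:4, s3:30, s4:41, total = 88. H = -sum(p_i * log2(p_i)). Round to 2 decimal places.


Computing entropy H = -sum(p_i * log2(p_i)):
  s1: p = 13/88 = 0.1477, -p*log2(p) = 0.4076
  s2: p = 4/88 = 0.0455, -p*log2(p) = 0.2027
  s3: p = 30/88 = 0.3409, -p*log2(p) = 0.5293
  s4: p = 41/88 = 0.4659, -p*log2(p) = 0.5134
H = sum of terms = 1.6530
Rounded to 2 decimals: 1.65

1.65


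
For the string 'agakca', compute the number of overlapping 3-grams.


String 'agakca' has length L = 6.
Number of overlapping n-grams = L - n + 1
Substituting: 6 - 3 + 1 = 4

4


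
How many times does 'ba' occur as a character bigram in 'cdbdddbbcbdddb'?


Scanning 'cdbdddbbcbdddb' for bigram 'ba':
  Position 0: 'cd' -> no
  Position 1: 'db' -> no
  Position 2: 'bd' -> no
  Position 3: 'dd' -> no
  Position 4: 'dd' -> no
  Position 5: 'db' -> no
  Position 6: 'bb' -> no
  Position 7: 'bc' -> no
  Position 8: 'cb' -> no
  Position 9: 'bd' -> no
  Position 10: 'dd' -> no
  Position 11: 'dd' -> no
  Position 12: 'db' -> no
Total matches: 0

0


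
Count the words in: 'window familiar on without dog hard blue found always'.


Counting words by splitting on spaces:
  Word 1: 'window'
  Word 2: 'familiar'
  Word 3: 'on'
  Word 4: 'without'
  Word 5: 'dog'
  Word 6: 'hard'
  Word 7: 'blue'
  Word 8: 'found'
  Word 9: 'always'
Total words: 9

9


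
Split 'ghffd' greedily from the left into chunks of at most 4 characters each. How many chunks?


'ghffd' has 5 characters.
Chunking with max size 4:
  Chunk 1: 'ghff' (positions 0-3)
  Chunk 2: 'd' (positions 4-4)
Total chunks: ceil(5 / 4) = 2

2


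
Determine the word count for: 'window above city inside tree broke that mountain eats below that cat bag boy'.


Counting words by splitting on spaces:
  Word 1: 'window'
  Word 2: 'above'
  Word 3: 'city'
  Word 4: 'inside'
  Word 5: 'tree'
  Word 6: 'broke'
  Word 7: 'that'
  Word 8: 'mountain'
  Word 9: 'eats'
  Word 10: 'below'
  Word 11: 'that'
  Word 12: 'cat'
  Word 13: 'bag'
  Word 14: 'boy'
Total words: 14

14


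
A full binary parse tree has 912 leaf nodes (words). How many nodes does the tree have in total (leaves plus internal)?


Leaf nodes (terminals): 912
Internal nodes = n - 1 = 912 - 1 = 911
Total = leaves + internal = 912 + 911 = 1823

1823


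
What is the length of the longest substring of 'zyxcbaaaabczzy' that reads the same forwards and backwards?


Scanning 'zyxcbaaaabczzy' for palindromic substrings.
Substring at positions 3-10: 'cbaaaabc'.
Check: reverse('cbaaaabc') = 'cbaaaabc' -> palindrome confirmed.
Neighbouring characters ('x' / 'z') break symmetry, so it cannot extend further.
No longer palindromic substring exists; longest length = 8

8


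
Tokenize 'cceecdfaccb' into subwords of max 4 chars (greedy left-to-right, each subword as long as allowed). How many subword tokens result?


'cceecdfaccb' has 11 characters.
Chunking with max size 4:
  Chunk 1: 'ccee' (positions 0-3)
  Chunk 2: 'cdfa' (positions 4-7)
  Chunk 3: 'ccb' (positions 8-10)
Total chunks: ceil(11 / 4) = 3

3


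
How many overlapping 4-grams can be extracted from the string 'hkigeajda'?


String 'hkigeajda' has length L = 9.
Number of overlapping n-grams = L - n + 1
Substituting: 9 - 4 + 1 = 6

6


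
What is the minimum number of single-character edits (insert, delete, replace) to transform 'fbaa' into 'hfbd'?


Building DP table for s1='fbaa' (len 4) and s2='hfbd' (len 4):
       h  f  b  d
    0  1  2  3  4
  f 1  1  1  2  3
  b 2  2  2  1  2
  a 3  3  3  2  2
  a 4  4  4  3  3
Edit distance = dp[4][4] = 3

3


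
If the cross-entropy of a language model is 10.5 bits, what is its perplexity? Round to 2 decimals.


Perplexity formula: PP = 2^H
H = 10.5
PP = 2^10.5
Decompose: 2^10.5 = 2^10 * 2^0.5 = 2^10 * sqrt(2)
2^10 = 1024, sqrt(2) ~ 1.4142136
PP ~ 1024 * 1.4142136 = 1448.1547264
Rounded to 2 decimals: 1448.15

1448.15


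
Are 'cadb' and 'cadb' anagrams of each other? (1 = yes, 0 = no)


Sort characters of 'cadb': 'abcd'
Sort characters of 'cadb': 'abcd'
Sorted forms match -> they ARE anagrams
Result: 1

1


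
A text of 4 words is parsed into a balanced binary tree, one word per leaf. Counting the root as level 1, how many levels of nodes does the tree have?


In a balanced binary tree with n leaves the deepest leaf is ceil(log2(n)) edges below the root,
so counting node levels inclusive of root and leaves gives ceil(log2(n)) + 1 levels.
log2(4) = 2.0000
ceil(2.0000) = 2
levels = 2 + 1 = 3

3


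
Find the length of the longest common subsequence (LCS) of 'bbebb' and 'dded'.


DP table for LCS of 'bbebb' and 'dded':
       d  d  e  d
    0  0  0  0  0
  b 0  0  0  0  0
  b 0  0  0  0  0
  e 0  0  0  1  1
  b 0  0  0  1  1
  b 0  0  0  1  1
LCS: 'e'
LCS length = 1

1


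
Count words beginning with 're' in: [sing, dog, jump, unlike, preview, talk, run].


Checking each word for prefix 're':
  'sing' -> no (count: 0)
  'dog' -> no (count: 0)
  'jump' -> no (count: 0)
  'unlike' -> no (count: 0)
  'preview' -> no (count: 0)
  'talk' -> no (count: 0)
  'run' -> no (count: 0)
Total with prefix 're': 0

0


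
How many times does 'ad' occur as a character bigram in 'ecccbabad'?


Scanning 'ecccbabad' for bigram 'ad':
  Position 0: 'ec' -> no
  Position 1: 'cc' -> no
  Position 2: 'cc' -> no
  Position 3: 'cb' -> no
  Position 4: 'ba' -> no
  Position 5: 'ab' -> no
  Position 6: 'ba' -> no
  Position 7: 'ad' -> MATCH
Total matches: 1

1


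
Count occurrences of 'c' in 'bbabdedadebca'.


Scanning 'bbabdedadebca' for 'c':
  Position 11: 'c' -> MATCH (count: 1)
Total occurrences of 'c': 1

1


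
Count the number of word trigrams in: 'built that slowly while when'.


Word trigrams from [5] words:
  Trigram 1: (built that slowly)
  Trigram 2: (that slowly while)
  Trigram 3: (slowly while when)
Total word trigrams: 5 - 2 = 3

3


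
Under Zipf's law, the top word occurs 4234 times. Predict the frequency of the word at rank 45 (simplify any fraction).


Zipf's law: freq(rank) = f1 / rank
f1 = 4234, rank = 45
freq = 4234 / 45
GCD(4234, 45) = 1
Simplified: 4234/45

4234/45


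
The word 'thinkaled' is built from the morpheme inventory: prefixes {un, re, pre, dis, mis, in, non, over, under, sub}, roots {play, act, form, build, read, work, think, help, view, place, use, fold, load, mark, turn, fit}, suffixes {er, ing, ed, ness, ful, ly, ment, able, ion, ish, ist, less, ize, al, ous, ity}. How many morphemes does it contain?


Segmenting 'thinkaled' against the inventory:
  'think' -> root (morpheme 1)
  'al' -> suffix (morpheme 2)
  'ed' -> suffix (morpheme 3)
Total morphemes: 3

3


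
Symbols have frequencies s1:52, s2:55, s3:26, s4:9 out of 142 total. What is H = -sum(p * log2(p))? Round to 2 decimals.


Computing entropy H = -sum(p_i * log2(p_i)):
  s1: p = 52/142 = 0.3662, -p*log2(p) = 0.5307
  s2: p = 55/142 = 0.3873, -p*log2(p) = 0.5300
  s3: p = 26/142 = 0.1831, -p*log2(p) = 0.4485
  s4: p = 9/142 = 0.0634, -p*log2(p) = 0.2522
H = sum of terms = 1.7614
Rounded to 2 decimals: 1.76

1.76


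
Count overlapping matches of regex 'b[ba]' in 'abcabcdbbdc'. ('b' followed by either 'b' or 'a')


Pattern: b[ba] means 'b' followed by either 'b' or 'a'.
Scanning 'abcabcdbbdc' position-by-position:
  Pos 0: window 'ab' -> no
  Pos 1: window 'bc' -> no
  Pos 2: window 'ca' -> no
  Pos 3: window 'ab' -> no
  Pos 4: window 'bc' -> no
  Pos 5: window 'cd' -> no
  Pos 6: window 'db' -> no
  Pos 7: window 'bb' -> MATCH
  Pos 8: window 'bd' -> no
  Pos 9: window 'dc' -> no
  Pos 10: window 'c' -> no
Total matches: 1

1


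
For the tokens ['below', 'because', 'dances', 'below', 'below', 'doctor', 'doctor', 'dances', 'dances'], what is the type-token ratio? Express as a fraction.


Tokens: 9
Unique types: ('because', 'below', 'dances', 'doctor') = 4
TTR = 4/9
Already in lowest terms.

4/9


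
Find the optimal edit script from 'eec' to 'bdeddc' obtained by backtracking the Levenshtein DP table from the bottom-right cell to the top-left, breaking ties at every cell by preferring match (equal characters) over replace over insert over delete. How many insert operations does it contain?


Edit distance = 4. Backtracking from cell (3, 6) with preference match > replace > insert > delete,
then listing the resulting alignment 'eec' -> 'bdeddc' left to right:
  Step 1: insert 'b' [insertion #1]
  Step 2: insert 'd' [insertion #2]
  Step 3: keep 'e'
  Step 4: insert 'd' [insertion #3]
  Step 5: replace e->d
  Step 6: keep 'c'
Total insertions: 3

3


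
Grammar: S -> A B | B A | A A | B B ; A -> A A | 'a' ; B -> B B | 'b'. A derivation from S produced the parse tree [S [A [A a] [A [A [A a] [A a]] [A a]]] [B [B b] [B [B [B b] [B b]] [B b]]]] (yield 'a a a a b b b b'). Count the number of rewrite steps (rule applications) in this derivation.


Every bracketed nonterminal node [X ...] in the tree is produced by exactly one rule application.
Reading the tree off as a leftmost derivation:
  Step 1: S  =>  A B   (applied S -> A B)
  Step 2: A B  =>  A A B   (applied A -> A A)
  Step 3: A A B  =>  a A B   (applied A -> a)
  Step 4: a A B  =>  a A A B   (applied A -> A A)
  Step 5: a A A B  =>  a A A A B   (applied A -> A A)
  Step 6: a A A A B  =>  a a A A B   (applied A -> a)
  Step 7: a a A A B  =>  a a a A B   (applied A -> a)
  Step 8: a a a A B  =>  a a a a B   (applied A -> a)
  Step 9: a a a a B  =>  a a a a B B   (applied B -> B B)
  Step 10: a a a a B B  =>  a a a a b B   (applied B -> b)
  Step 11: a a a a b B  =>  a a a a b B B   (applied B -> B B)
  Step 12: a a a a b B B  =>  a a a a b B B B   (applied B -> B B)
  Step 13: a a a a b B B B  =>  a a a a b b B B   (applied B -> b)
  Step 14: a a a a b b B B  =>  a a a a b b b B   (applied B -> b)
  Step 15: a a a a b b b B  =>  a a a a b b b b   (applied B -> b)
Final yield: a a a a b b b b
Total rewrite steps: 15

15


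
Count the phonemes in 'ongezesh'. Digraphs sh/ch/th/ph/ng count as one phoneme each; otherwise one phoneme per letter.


Parsing 'ongezesh' greedily, digraphs first:
  'o' -> vowel phoneme (phonemes so far: 1)
  'ng' -> digraph (1 consonant phoneme) (phonemes so far: 2)
  'e' -> vowel phoneme (phonemes so far: 3)
  'z' -> consonant phoneme (phonemes so far: 4)
  'e' -> vowel phoneme (phonemes so far: 5)
  'sh' -> digraph (1 consonant phoneme) (phonemes so far: 6)
Total phonemes: 6

6


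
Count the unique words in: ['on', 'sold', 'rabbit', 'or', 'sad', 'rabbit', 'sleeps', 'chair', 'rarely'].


Listing all tokens and tracking unique types:
  Token 1: 'on' -> NEW (unique so far: 1)
  Token 2: 'sold' -> NEW (unique so far: 2)
  Token 3: 'rabbit' -> NEW (unique so far: 3)
  Token 4: 'or' -> NEW (unique so far: 4)
  Token 5: 'sad' -> NEW (unique so far: 5)
  Token 6: 'rabbit' -> duplicate (unique so far: 5)
  Token 7: 'sleeps' -> NEW (unique so far: 6)
  Token 8: 'chair' -> NEW (unique so far: 7)
  Token 9: 'rarely' -> NEW (unique so far: 8)
Unique types: ('chair', 'on', 'or', 'rabbit', 'rarely', 'sad', 'sleeps', 'sold')
Vocabulary size: 8

8


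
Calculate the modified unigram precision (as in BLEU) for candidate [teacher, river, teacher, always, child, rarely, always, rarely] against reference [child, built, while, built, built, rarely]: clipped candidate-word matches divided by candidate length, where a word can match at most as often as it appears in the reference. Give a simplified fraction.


Reference word counts: {'built': 3, 'child': 1, 'rarely': 1, 'while': 1}
Checking each candidate word (with clipping):
  'teacher' -> not in reference -> no match (matches: 0)
  'river' -> not in reference -> no match (matches: 0)
  'teacher' -> not in reference -> no match (matches: 0)
  'always' -> not in reference -> no match (matches: 0)
  'child' -> in reference (ref count 1, used 1/1) -> match (matches: 1)
  'rarely' -> in reference (ref count 1, used 1/1) -> match (matches: 2)
  'always' -> not in reference -> no match (matches: 2)
  'rarely' -> ref count 1 already used up (1/1) -> clipped, no match (matches: 2)
Clipped matches: 2, Candidate length: 8
Precision = 2/8 = 1/4

1/4


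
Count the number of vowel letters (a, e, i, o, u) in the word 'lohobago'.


Scanning each character of 'lohobago':
  Position 1: 'l' -> consonant (running count: 0)
  Position 2: 'o' -> vowel (running count: 1)
  Position 3: 'h' -> consonant (running count: 1)
  Position 4: 'o' -> vowel (running count: 2)
  Position 5: 'b' -> consonant (running count: 2)
  Position 6: 'a' -> vowel (running count: 3)
  Position 7: 'g' -> consonant (running count: 3)
  Position 8: 'o' -> vowel (running count: 4)
Total vowels: 4

4


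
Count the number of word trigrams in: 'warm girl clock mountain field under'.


Word trigrams from [6] words:
  Trigram 1: (warm girl clock)
  Trigram 2: (girl clock mountain)
  Trigram 3: (clock mountain field)
  Trigram 4: (mountain field under)
Total word trigrams: 6 - 2 = 4

4


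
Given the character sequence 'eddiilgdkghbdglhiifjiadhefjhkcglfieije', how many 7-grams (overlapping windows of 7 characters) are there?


String 'eddiilgdkghbdglhiifjiadhefjhkcglfieije' has length L = 38.
Number of overlapping n-grams = L - n + 1
Substituting: 38 - 7 + 1 = 32

32


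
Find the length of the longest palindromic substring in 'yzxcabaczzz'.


Scanning 'yzxcabaczzz' for palindromic substrings.
Substring at positions 3-7: 'cabac'.
Check: reverse('cabac') = 'cabac' -> palindrome confirmed.
Neighbouring characters ('x' / 'z') break symmetry, so it cannot extend further.
No longer palindromic substring exists; longest length = 5

5


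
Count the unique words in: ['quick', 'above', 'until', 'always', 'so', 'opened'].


Listing all tokens and tracking unique types:
  Token 1: 'quick' -> NEW (unique so far: 1)
  Token 2: 'above' -> NEW (unique so far: 2)
  Token 3: 'until' -> NEW (unique so far: 3)
  Token 4: 'always' -> NEW (unique so far: 4)
  Token 5: 'so' -> NEW (unique so far: 5)
  Token 6: 'opened' -> NEW (unique so far: 6)
Unique types: ('above', 'always', 'opened', 'quick', 'so', 'until')
Vocabulary size: 6

6


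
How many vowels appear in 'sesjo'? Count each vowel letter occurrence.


Scanning each character of 'sesjo':
  Position 1: 's' -> consonant (running count: 0)
  Position 2: 'e' -> vowel (running count: 1)
  Position 3: 's' -> consonant (running count: 1)
  Position 4: 'j' -> consonant (running count: 1)
  Position 5: 'o' -> vowel (running count: 2)
Total vowels: 2

2


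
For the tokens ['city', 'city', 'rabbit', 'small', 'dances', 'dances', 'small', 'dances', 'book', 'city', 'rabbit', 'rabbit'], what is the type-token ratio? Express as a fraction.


Tokens: 12
Unique types: ('book', 'city', 'dances', 'rabbit', 'small') = 5
TTR = 5/12
Already in lowest terms.

5/12


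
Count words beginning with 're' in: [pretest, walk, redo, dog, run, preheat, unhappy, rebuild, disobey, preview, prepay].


Checking each word for prefix 're':
  'pretest' -> no (count: 0)
  'walk' -> no (count: 0)
  'redo' -> YES, starts with 're' (count: 1)
  'dog' -> no (count: 1)
  'run' -> no (count: 1)
  'preheat' -> no (count: 1)
  'unhappy' -> no (count: 1)
  'rebuild' -> YES, starts with 're' (count: 2)
  'disobey' -> no (count: 2)
  'preview' -> no (count: 2)
  'prepay' -> no (count: 2)
Total with prefix 're': 2

2


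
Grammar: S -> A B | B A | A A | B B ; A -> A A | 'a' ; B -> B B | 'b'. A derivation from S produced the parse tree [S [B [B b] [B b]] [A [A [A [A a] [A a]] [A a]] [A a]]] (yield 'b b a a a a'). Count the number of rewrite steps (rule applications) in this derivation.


Every bracketed nonterminal node [X ...] in the tree is produced by exactly one rule application.
Reading the tree off as a leftmost derivation:
  Step 1: S  =>  B A   (applied S -> B A)
  Step 2: B A  =>  B B A   (applied B -> B B)
  Step 3: B B A  =>  b B A   (applied B -> b)
  Step 4: b B A  =>  b b A   (applied B -> b)
  Step 5: b b A  =>  b b A A   (applied A -> A A)
  Step 6: b b A A  =>  b b A A A   (applied A -> A A)
  Step 7: b b A A A  =>  b b A A A A   (applied A -> A A)
  Step 8: b b A A A A  =>  b b a A A A   (applied A -> a)
  Step 9: b b a A A A  =>  b b a a A A   (applied A -> a)
  Step 10: b b a a A A  =>  b b a a a A   (applied A -> a)
  Step 11: b b a a a A  =>  b b a a a a   (applied A -> a)
Final yield: b b a a a a
Total rewrite steps: 11

11


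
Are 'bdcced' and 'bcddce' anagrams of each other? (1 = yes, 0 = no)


Sort characters of 'bdcced': 'bccdde'
Sort characters of 'bcddce': 'bccdde'
Sorted forms match -> they ARE anagrams
Result: 1

1


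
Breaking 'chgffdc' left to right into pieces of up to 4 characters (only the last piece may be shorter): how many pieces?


'chgffdc' has 7 characters.
Chunking with max size 4:
  Chunk 1: 'chgf' (positions 0-3)
  Chunk 2: 'fdc' (positions 4-6)
Total chunks: ceil(7 / 4) = 2

2


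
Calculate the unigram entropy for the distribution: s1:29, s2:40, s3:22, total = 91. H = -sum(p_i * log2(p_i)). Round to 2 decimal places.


Computing entropy H = -sum(p_i * log2(p_i)):
  s1: p = 29/91 = 0.3187, -p*log2(p) = 0.5258
  s2: p = 40/91 = 0.4396, -p*log2(p) = 0.5213
  s3: p = 22/91 = 0.2418, -p*log2(p) = 0.4952
H = sum of terms = 1.5423
Rounded to 2 decimals: 1.54

1.54


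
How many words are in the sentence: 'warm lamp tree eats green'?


Counting words by splitting on spaces:
  Word 1: 'warm'
  Word 2: 'lamp'
  Word 3: 'tree'
  Word 4: 'eats'
  Word 5: 'green'
Total words: 5

5


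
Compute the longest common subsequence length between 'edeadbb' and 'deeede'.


DP table for LCS of 'edeadbb' and 'deeede':
       d  e  e  e  d  e
    0  0  0  0  0  0  0
  e 0  0  1  1  1  1  1
  d 0  1  1  1  1  2  2
  e 0  1  2  2  2  2  3
  a 0  1  2  2  2  2  3
  d 0  1  2  2  2  3  3
  b 0  1  2  2  2  3  3
  b 0  1  2  2  2  3  3
LCS: 'ede'
LCS length = 3

3


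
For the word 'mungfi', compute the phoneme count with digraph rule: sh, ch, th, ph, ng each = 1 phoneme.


Parsing 'mungfi' greedily, digraphs first:
  'm' -> consonant phoneme (phonemes so far: 1)
  'u' -> vowel phoneme (phonemes so far: 2)
  'ng' -> digraph (1 consonant phoneme) (phonemes so far: 3)
  'f' -> consonant phoneme (phonemes so far: 4)
  'i' -> vowel phoneme (phonemes so far: 5)
Total phonemes: 5

5


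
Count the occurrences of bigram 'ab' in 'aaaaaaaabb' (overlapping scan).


Scanning 'aaaaaaaabb' for bigram 'ab':
  Position 0: 'aa' -> no
  Position 1: 'aa' -> no
  Position 2: 'aa' -> no
  Position 3: 'aa' -> no
  Position 4: 'aa' -> no
  Position 5: 'aa' -> no
  Position 6: 'aa' -> no
  Position 7: 'ab' -> MATCH
  Position 8: 'bb' -> no
Total matches: 1

1


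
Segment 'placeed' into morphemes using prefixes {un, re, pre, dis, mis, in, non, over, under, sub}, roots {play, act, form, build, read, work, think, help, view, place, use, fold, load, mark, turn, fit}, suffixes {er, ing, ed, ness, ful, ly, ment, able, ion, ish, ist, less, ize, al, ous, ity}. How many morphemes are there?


Segmenting 'placeed' against the inventory:
  'place' -> root (morpheme 1)
  'ed' -> suffix (morpheme 2)
Total morphemes: 2

2


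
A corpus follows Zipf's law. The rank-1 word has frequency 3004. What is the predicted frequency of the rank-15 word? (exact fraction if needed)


Zipf's law: freq(rank) = f1 / rank
f1 = 3004, rank = 15
freq = 3004 / 15
GCD(3004, 15) = 1
Simplified: 3004/15

3004/15


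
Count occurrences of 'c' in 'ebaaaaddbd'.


Scanning 'ebaaaaddbd' for 'c':
  No matches found.
Total occurrences of 'c': 0

0


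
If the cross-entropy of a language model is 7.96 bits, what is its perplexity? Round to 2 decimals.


Perplexity formula: PP = 2^H
H = 7.96
PP = 2^7.96
Decompose: 2^7.96 = 2^7 * 2^0.96
2^7 = 128, 2^0.96 ~ 1.9453099
PP ~ 128 * 1.9453099 = 248.9996672
Rounded to 2 decimals: 249.00

249.00


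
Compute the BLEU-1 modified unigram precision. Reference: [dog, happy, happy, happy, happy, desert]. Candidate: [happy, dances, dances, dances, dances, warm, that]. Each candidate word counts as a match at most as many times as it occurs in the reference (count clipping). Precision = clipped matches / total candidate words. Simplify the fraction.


Reference word counts: {'desert': 1, 'dog': 1, 'happy': 4}
Checking each candidate word (with clipping):
  'happy' -> in reference (ref count 4, used 1/4) -> match (matches: 1)
  'dances' -> not in reference -> no match (matches: 1)
  'dances' -> not in reference -> no match (matches: 1)
  'dances' -> not in reference -> no match (matches: 1)
  'dances' -> not in reference -> no match (matches: 1)
  'warm' -> not in reference -> no match (matches: 1)
  'that' -> not in reference -> no match (matches: 1)
Clipped matches: 1, Candidate length: 7
Precision = 1/7

1/7


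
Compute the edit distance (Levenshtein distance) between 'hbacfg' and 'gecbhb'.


Building DP table for s1='hbacfg' (len 6) and s2='gecbhb' (len 6):
       g  e  c  b  h  b
    0  1  2  3  4  5  6
  h 1  1  2  3  4  4  5
  b 2  2  2  3  3  4  4
  a 3  3  3  3  4  4  5
  c 4  4  4  3  4  5  5
  f 5  5  5  4  4  5  6
  g 6  5  6  5  5  5  6
Edit distance = dp[6][6] = 6

6


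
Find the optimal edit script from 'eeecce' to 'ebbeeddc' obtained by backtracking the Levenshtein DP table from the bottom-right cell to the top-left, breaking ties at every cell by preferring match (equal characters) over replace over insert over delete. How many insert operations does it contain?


Edit distance = 5. Backtracking from cell (6, 8) with preference match > replace > insert > delete,
then listing the resulting alignment 'eeecce' -> 'ebbeeddc' left to right:
  Step 1: keep 'e'
  Step 2: insert 'b' [insertion #1]
  Step 3: insert 'b' [insertion #2]
  Step 4: keep 'e'
  Step 5: keep 'e'
  Step 6: replace c->d
  Step 7: replace c->d
  Step 8: replace e->c
Total insertions: 2

2


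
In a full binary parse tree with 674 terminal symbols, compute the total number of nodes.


Leaf nodes (terminals): 674
Internal nodes = n - 1 = 674 - 1 = 673
Total = leaves + internal = 674 + 673 = 1347

1347


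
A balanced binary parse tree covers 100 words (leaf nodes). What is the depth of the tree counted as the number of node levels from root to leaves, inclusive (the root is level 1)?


In a balanced binary tree with n leaves the deepest leaf is ceil(log2(n)) edges below the root,
so counting node levels inclusive of root and leaves gives ceil(log2(n)) + 1 levels.
log2(100) = 6.6439
ceil(6.6439) = 7
levels = 7 + 1 = 8

8


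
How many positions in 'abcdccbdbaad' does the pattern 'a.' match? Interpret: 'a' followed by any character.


Pattern: a. means 'a' followed by any character.
Scanning 'abcdccbdbaad' position-by-position:
  Pos 0: window 'ab' -> MATCH
  Pos 1: window 'bc' -> no
  Pos 2: window 'cd' -> no
  Pos 3: window 'dc' -> no
  Pos 4: window 'cc' -> no
  Pos 5: window 'cb' -> no
  Pos 6: window 'bd' -> no
  Pos 7: window 'db' -> no
  Pos 8: window 'ba' -> no
  Pos 9: window 'aa' -> MATCH
  Pos 10: window 'ad' -> MATCH
  Pos 11: window 'd' -> no
Total matches: 3

3


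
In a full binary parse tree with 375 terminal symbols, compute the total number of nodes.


Leaf nodes (terminals): 375
Internal nodes = n - 1 = 375 - 1 = 374
Total = leaves + internal = 375 + 374 = 749

749


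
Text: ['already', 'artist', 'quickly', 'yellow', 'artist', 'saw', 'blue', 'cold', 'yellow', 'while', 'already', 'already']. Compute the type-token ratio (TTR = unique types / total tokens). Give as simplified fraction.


Tokens: 12
Unique types: ('already', 'artist', 'blue', 'cold', 'quickly', 'saw', 'while', 'yellow') = 8
TTR = 8/12
Simplify: divide both by 4 -> 2/3
TTR = 2/3

2/3


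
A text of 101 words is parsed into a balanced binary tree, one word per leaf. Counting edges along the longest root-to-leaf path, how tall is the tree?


In a balanced binary tree with n leaves the deepest leaf is ceil(log2(n)) edges below the root.
log2(101) = 6.6582
ceil(6.6582) = 7
height (edges) = 7

7


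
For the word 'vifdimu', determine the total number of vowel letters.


Scanning each character of 'vifdimu':
  Position 1: 'v' -> consonant (running count: 0)
  Position 2: 'i' -> vowel (running count: 1)
  Position 3: 'f' -> consonant (running count: 1)
  Position 4: 'd' -> consonant (running count: 1)
  Position 5: 'i' -> vowel (running count: 2)
  Position 6: 'm' -> consonant (running count: 2)
  Position 7: 'u' -> vowel (running count: 3)
Total vowels: 3

3


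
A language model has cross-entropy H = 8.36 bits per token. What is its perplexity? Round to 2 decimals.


Perplexity formula: PP = 2^H
H = 8.36
PP = 2^8.36
Decompose: 2^8.36 = 2^8 * 2^0.36
2^8 = 256, 2^0.36 ~ 1.2834259
PP ~ 256 * 1.2834259 = 328.5570304
Rounded to 2 decimals: 328.56

328.56


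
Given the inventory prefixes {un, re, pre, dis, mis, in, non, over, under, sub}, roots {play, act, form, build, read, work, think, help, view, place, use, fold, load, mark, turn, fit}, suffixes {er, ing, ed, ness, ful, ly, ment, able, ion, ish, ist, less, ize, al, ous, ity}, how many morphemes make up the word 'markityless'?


Segmenting 'markityless' against the inventory:
  'mark' -> root (morpheme 1)
  'ity' -> suffix (morpheme 2)
  'less' -> suffix (morpheme 3)
Total morphemes: 3

3


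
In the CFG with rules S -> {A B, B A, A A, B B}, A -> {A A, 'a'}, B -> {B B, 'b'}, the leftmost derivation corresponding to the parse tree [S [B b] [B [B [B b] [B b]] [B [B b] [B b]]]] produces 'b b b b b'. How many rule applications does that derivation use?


Every bracketed nonterminal node [X ...] in the tree is produced by exactly one rule application.
Reading the tree off as a leftmost derivation:
  Step 1: S  =>  B B   (applied S -> B B)
  Step 2: B B  =>  b B   (applied B -> b)
  Step 3: b B  =>  b B B   (applied B -> B B)
  Step 4: b B B  =>  b B B B   (applied B -> B B)
  Step 5: b B B B  =>  b b B B   (applied B -> b)
  Step 6: b b B B  =>  b b b B   (applied B -> b)
  Step 7: b b b B  =>  b b b B B   (applied B -> B B)
  Step 8: b b b B B  =>  b b b b B   (applied B -> b)
  Step 9: b b b b B  =>  b b b b b   (applied B -> b)
Final yield: b b b b b
Total rewrite steps: 9

9


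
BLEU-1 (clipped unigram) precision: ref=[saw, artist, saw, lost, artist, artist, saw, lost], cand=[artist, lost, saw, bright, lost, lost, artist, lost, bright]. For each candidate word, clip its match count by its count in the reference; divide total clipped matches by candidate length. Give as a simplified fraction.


Reference word counts: {'artist': 3, 'lost': 2, 'saw': 3}
Checking each candidate word (with clipping):
  'artist' -> in reference (ref count 3, used 1/3) -> match (matches: 1)
  'lost' -> in reference (ref count 2, used 1/2) -> match (matches: 2)
  'saw' -> in reference (ref count 3, used 1/3) -> match (matches: 3)
  'bright' -> not in reference -> no match (matches: 3)
  'lost' -> in reference (ref count 2, used 2/2) -> match (matches: 4)
  'lost' -> ref count 2 already used up (2/2) -> clipped, no match (matches: 4)
  'artist' -> in reference (ref count 3, used 2/3) -> match (matches: 5)
  'lost' -> ref count 2 already used up (2/2) -> clipped, no match (matches: 5)
  'bright' -> not in reference -> no match (matches: 5)
Clipped matches: 5, Candidate length: 9
Precision = 5/9

5/9


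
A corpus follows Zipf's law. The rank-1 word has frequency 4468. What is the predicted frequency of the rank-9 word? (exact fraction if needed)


Zipf's law: freq(rank) = f1 / rank
f1 = 4468, rank = 9
freq = 4468 / 9
GCD(4468, 9) = 1
Simplified: 4468/9

4468/9


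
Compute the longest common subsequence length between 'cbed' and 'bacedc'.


DP table for LCS of 'cbed' and 'bacedc':
       b  a  c  e  d  c
    0  0  0  0  0  0  0
  c 0  0  0  1  1  1  1
  b 0  1  1  1  1  1  1
  e 0  1  1  1  2  2  2
  d 0  1  1  1  2  3  3
LCS: 'ced'
LCS length = 3

3


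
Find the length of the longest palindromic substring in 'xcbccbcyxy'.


Scanning 'xcbccbcyxy' for palindromic substrings.
Substring at positions 1-6: 'cbccbc'.
Check: reverse('cbccbc') = 'cbccbc' -> palindrome confirmed.
Neighbouring characters ('x' / 'y') break symmetry, so it cannot extend further.
No longer palindromic substring exists; longest length = 6

6


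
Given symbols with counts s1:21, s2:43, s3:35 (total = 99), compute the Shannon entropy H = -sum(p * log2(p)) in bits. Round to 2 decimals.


Computing entropy H = -sum(p_i * log2(p_i)):
  s1: p = 21/99 = 0.2121, -p*log2(p) = 0.4745
  s2: p = 43/99 = 0.4343, -p*log2(p) = 0.5226
  s3: p = 35/99 = 0.3535, -p*log2(p) = 0.5303
H = sum of terms = 1.5274
Rounded to 2 decimals: 1.53

1.53


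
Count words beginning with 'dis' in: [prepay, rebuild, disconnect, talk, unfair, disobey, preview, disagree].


Checking each word for prefix 'dis':
  'prepay' -> no (count: 0)
  'rebuild' -> no (count: 0)
  'disconnect' -> YES, starts with 'dis' (count: 1)
  'talk' -> no (count: 1)
  'unfair' -> no (count: 1)
  'disobey' -> YES, starts with 'dis' (count: 2)
  'preview' -> no (count: 2)
  'disagree' -> YES, starts with 'dis' (count: 3)
Total with prefix 'dis': 3

3


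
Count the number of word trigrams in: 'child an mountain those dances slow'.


Word trigrams from [6] words:
  Trigram 1: (child an mountain)
  Trigram 2: (an mountain those)
  Trigram 3: (mountain those dances)
  Trigram 4: (those dances slow)
Total word trigrams: 6 - 2 = 4

4


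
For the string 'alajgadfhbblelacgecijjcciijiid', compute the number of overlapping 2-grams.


String 'alajgadfhbblelacgecijjcciijiid' has length L = 30.
Number of overlapping n-grams = L - n + 1
Substituting: 30 - 2 + 1 = 29

29


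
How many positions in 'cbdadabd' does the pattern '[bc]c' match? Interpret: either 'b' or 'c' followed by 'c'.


Pattern: [bc]c means either 'b' or 'c' followed by 'c'.
Scanning 'cbdadabd' position-by-position:
  Pos 0: window 'cb' -> no
  Pos 1: window 'bd' -> no
  Pos 2: window 'da' -> no
  Pos 3: window 'ad' -> no
  Pos 4: window 'da' -> no
  Pos 5: window 'ab' -> no
  Pos 6: window 'bd' -> no
  Pos 7: window 'd' -> no
Total matches: 0

0


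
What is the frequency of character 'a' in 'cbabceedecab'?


Scanning 'cbabceedecab' for 'a':
  Position 2: 'a' -> MATCH (count: 1)
  Position 10: 'a' -> MATCH (count: 2)
Total occurrences of 'a': 2

2


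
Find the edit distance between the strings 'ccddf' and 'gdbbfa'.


Building DP table for s1='ccddf' (len 5) and s2='gdbbfa' (len 6):
       g  d  b  b  f  a
    0  1  2  3  4  5  6
  c 1  1  2  3  4  5  6
  c 2  2  2  3  4  5  6
  d 3  3  2  3  4  5  6
  d 4  4  3  3  4  5  6
  f 5  5  4  4  4  4  5
Edit distance = dp[5][6] = 5

5


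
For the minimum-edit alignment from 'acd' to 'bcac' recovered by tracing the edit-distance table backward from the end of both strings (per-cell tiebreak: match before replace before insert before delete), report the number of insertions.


Edit distance = 3. Backtracking from cell (3, 4) with preference match > replace > insert > delete,
then listing the resulting alignment 'acd' -> 'bcac' left to right:
  Step 1: replace a->b
  Step 2: keep 'c'
  Step 3: insert 'a' [insertion #1]
  Step 4: replace d->c
Total insertions: 1

1


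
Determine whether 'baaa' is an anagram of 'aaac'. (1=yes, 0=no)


Sort characters of 'baaa': 'aaab'
Sort characters of 'aaac': 'aaac'
Sorted forms differ -> they are NOT anagrams
Result: 0

0


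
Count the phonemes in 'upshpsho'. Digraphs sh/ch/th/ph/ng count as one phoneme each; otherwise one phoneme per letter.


Parsing 'upshpsho' greedily, digraphs first:
  'u' -> vowel phoneme (phonemes so far: 1)
  'p' -> consonant phoneme (phonemes so far: 2)
  'sh' -> digraph (1 consonant phoneme) (phonemes so far: 3)
  'p' -> consonant phoneme (phonemes so far: 4)
  'sh' -> digraph (1 consonant phoneme) (phonemes so far: 5)
  'o' -> vowel phoneme (phonemes so far: 6)
Total phonemes: 6

6


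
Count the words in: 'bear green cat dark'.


Counting words by splitting on spaces:
  Word 1: 'bear'
  Word 2: 'green'
  Word 3: 'cat'
  Word 4: 'dark'
Total words: 4

4


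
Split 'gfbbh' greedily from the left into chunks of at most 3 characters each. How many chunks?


'gfbbh' has 5 characters.
Chunking with max size 3:
  Chunk 1: 'gfb' (positions 0-2)
  Chunk 2: 'bh' (positions 3-4)
Total chunks: ceil(5 / 3) = 2

2


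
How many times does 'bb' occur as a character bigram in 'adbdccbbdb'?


Scanning 'adbdccbbdb' for bigram 'bb':
  Position 0: 'ad' -> no
  Position 1: 'db' -> no
  Position 2: 'bd' -> no
  Position 3: 'dc' -> no
  Position 4: 'cc' -> no
  Position 5: 'cb' -> no
  Position 6: 'bb' -> MATCH
  Position 7: 'bd' -> no
  Position 8: 'db' -> no
Total matches: 1

1


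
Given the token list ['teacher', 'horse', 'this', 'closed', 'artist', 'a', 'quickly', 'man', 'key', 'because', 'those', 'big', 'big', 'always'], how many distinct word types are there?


Listing all tokens and tracking unique types:
  Token 1: 'teacher' -> NEW (unique so far: 1)
  Token 2: 'horse' -> NEW (unique so far: 2)
  Token 3: 'this' -> NEW (unique so far: 3)
  Token 4: 'closed' -> NEW (unique so far: 4)
  Token 5: 'artist' -> NEW (unique so far: 5)
  Token 6: 'a' -> NEW (unique so far: 6)
  Token 7: 'quickly' -> NEW (unique so far: 7)
  Token 8: 'man' -> NEW (unique so far: 8)
  Token 9: 'key' -> NEW (unique so far: 9)
  Token 10: 'because' -> NEW (unique so far: 10)
  Token 11: 'those' -> NEW (unique so far: 11)
  Token 12: 'big' -> NEW (unique so far: 12)
  Token 13: 'big' -> duplicate (unique so far: 12)
  Token 14: 'always' -> NEW (unique so far: 13)
Unique types: ('a', 'always', 'artist', 'because', 'big', 'closed', 'horse', 'key', 'man', 'quickly', 'teacher', 'this', 'those')
Vocabulary size: 13

13


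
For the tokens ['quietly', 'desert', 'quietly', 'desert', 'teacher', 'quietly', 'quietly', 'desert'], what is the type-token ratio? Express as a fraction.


Tokens: 8
Unique types: ('desert', 'quietly', 'teacher') = 3
TTR = 3/8
Already in lowest terms.

3/8


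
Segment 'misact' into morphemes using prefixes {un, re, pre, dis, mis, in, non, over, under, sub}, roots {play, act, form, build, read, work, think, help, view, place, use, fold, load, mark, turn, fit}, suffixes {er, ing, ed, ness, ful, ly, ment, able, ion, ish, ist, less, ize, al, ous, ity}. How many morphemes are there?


Segmenting 'misact' against the inventory:
  'mis' -> prefix (morpheme 1)
  'act' -> root (morpheme 2)
Total morphemes: 2

2


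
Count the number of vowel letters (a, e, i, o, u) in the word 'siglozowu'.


Scanning each character of 'siglozowu':
  Position 1: 's' -> consonant (running count: 0)
  Position 2: 'i' -> vowel (running count: 1)
  Position 3: 'g' -> consonant (running count: 1)
  Position 4: 'l' -> consonant (running count: 1)
  Position 5: 'o' -> vowel (running count: 2)
  Position 6: 'z' -> consonant (running count: 2)
  Position 7: 'o' -> vowel (running count: 3)
  Position 8: 'w' -> consonant (running count: 3)
  Position 9: 'u' -> vowel (running count: 4)
Total vowels: 4

4


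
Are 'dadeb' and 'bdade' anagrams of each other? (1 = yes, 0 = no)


Sort characters of 'dadeb': 'abdde'
Sort characters of 'bdade': 'abdde'
Sorted forms match -> they ARE anagrams
Result: 1

1


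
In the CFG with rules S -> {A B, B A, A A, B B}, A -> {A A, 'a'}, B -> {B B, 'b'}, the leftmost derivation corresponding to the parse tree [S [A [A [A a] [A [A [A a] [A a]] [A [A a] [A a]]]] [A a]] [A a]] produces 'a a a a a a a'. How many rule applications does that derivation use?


Every bracketed nonterminal node [X ...] in the tree is produced by exactly one rule application.
Reading the tree off as a leftmost derivation:
  Step 1: S  =>  A A   (applied S -> A A)
  Step 2: A A  =>  A A A   (applied A -> A A)
  Step 3: A A A  =>  A A A A   (applied A -> A A)
  Step 4: A A A A  =>  a A A A   (applied A -> a)
  Step 5: a A A A  =>  a A A A A   (applied A -> A A)
  Step 6: a A A A A  =>  a A A A A A   (applied A -> A A)
  Step 7: a A A A A A  =>  a a A A A A   (applied A -> a)
  Step 8: a a A A A A  =>  a a a A A A   (applied A -> a)
  Step 9: a a a A A A  =>  a a a A A A A   (applied A -> A A)
  Step 10: a a a A A A A  =>  a a a a A A A   (applied A -> a)
  Step 11: a a a a A A A  =>  a a a a a A A   (applied A -> a)
  Step 12: a a a a a A A  =>  a a a a a a A   (applied A -> a)
  Step 13: a a a a a a A  =>  a a a a a a a   (applied A -> a)
Final yield: a a a a a a a
Total rewrite steps: 13

13


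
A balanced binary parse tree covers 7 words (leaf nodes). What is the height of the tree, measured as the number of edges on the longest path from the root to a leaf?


In a balanced binary tree with n leaves the deepest leaf is ceil(log2(n)) edges below the root.
log2(7) = 2.8074
ceil(2.8074) = 3
height (edges) = 3

3


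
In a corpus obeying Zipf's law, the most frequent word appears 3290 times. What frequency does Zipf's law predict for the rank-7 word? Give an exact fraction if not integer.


Zipf's law: freq(rank) = f1 / rank
f1 = 3290, rank = 7
freq = 3290 / 7
= 470

470


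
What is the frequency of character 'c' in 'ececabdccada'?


Scanning 'ececabdccada' for 'c':
  Position 1: 'c' -> MATCH (count: 1)
  Position 3: 'c' -> MATCH (count: 2)
  Position 7: 'c' -> MATCH (count: 3)
  Position 8: 'c' -> MATCH (count: 4)
Total occurrences of 'c': 4

4


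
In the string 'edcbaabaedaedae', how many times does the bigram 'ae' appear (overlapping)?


Scanning 'edcbaabaedaedae' for bigram 'ae':
  Position 0: 'ed' -> no
  Position 1: 'dc' -> no
  Position 2: 'cb' -> no
  Position 3: 'ba' -> no
  Position 4: 'aa' -> no
  Position 5: 'ab' -> no
  Position 6: 'ba' -> no
  Position 7: 'ae' -> MATCH
  Position 8: 'ed' -> no
  Position 9: 'da' -> no
  Position 10: 'ae' -> MATCH
  Position 11: 'ed' -> no
  Position 12: 'da' -> no
  Position 13: 'ae' -> MATCH
Total matches: 3

3
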